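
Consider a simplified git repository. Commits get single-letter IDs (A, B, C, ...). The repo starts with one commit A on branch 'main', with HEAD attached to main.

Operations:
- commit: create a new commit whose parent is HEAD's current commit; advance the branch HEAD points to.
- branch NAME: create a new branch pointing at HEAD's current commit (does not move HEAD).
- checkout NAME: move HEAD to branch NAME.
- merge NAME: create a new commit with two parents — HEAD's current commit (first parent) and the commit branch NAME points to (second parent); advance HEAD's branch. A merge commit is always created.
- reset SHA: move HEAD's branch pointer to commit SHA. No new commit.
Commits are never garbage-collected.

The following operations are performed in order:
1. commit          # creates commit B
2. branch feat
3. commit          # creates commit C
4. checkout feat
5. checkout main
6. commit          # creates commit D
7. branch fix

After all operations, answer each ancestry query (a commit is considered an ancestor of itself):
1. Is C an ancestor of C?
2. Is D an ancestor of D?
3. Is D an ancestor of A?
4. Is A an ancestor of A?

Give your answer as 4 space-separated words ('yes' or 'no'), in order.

Answer: yes yes no yes

Derivation:
After op 1 (commit): HEAD=main@B [main=B]
After op 2 (branch): HEAD=main@B [feat=B main=B]
After op 3 (commit): HEAD=main@C [feat=B main=C]
After op 4 (checkout): HEAD=feat@B [feat=B main=C]
After op 5 (checkout): HEAD=main@C [feat=B main=C]
After op 6 (commit): HEAD=main@D [feat=B main=D]
After op 7 (branch): HEAD=main@D [feat=B fix=D main=D]
ancestors(C) = {A,B,C}; C in? yes
ancestors(D) = {A,B,C,D}; D in? yes
ancestors(A) = {A}; D in? no
ancestors(A) = {A}; A in? yes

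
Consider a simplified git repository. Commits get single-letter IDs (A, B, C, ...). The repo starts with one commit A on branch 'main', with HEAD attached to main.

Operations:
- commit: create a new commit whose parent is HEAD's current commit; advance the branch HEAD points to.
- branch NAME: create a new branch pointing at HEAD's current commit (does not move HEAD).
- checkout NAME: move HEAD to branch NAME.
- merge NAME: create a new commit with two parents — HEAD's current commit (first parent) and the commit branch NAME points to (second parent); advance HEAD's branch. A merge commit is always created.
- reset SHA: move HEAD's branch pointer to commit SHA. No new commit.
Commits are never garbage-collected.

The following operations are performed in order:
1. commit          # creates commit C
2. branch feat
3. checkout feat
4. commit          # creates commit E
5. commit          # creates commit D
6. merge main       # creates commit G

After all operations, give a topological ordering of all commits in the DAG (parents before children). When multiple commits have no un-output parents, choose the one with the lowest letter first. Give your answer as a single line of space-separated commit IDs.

Answer: A C E D G

Derivation:
After op 1 (commit): HEAD=main@C [main=C]
After op 2 (branch): HEAD=main@C [feat=C main=C]
After op 3 (checkout): HEAD=feat@C [feat=C main=C]
After op 4 (commit): HEAD=feat@E [feat=E main=C]
After op 5 (commit): HEAD=feat@D [feat=D main=C]
After op 6 (merge): HEAD=feat@G [feat=G main=C]
commit A: parents=[]
commit C: parents=['A']
commit D: parents=['E']
commit E: parents=['C']
commit G: parents=['D', 'C']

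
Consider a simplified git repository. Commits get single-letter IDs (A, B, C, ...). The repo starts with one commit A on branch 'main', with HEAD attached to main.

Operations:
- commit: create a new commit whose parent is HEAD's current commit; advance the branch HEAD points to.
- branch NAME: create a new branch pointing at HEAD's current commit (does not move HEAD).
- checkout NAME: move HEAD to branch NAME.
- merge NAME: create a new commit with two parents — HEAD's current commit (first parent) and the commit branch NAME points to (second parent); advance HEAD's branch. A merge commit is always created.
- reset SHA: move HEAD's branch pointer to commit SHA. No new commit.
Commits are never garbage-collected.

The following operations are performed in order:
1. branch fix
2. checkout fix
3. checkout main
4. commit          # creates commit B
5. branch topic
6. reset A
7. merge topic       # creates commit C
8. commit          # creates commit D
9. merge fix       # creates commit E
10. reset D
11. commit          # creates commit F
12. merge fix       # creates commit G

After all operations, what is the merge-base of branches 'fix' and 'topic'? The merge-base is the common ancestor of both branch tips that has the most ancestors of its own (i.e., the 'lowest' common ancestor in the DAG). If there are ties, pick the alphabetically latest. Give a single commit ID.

Answer: A

Derivation:
After op 1 (branch): HEAD=main@A [fix=A main=A]
After op 2 (checkout): HEAD=fix@A [fix=A main=A]
After op 3 (checkout): HEAD=main@A [fix=A main=A]
After op 4 (commit): HEAD=main@B [fix=A main=B]
After op 5 (branch): HEAD=main@B [fix=A main=B topic=B]
After op 6 (reset): HEAD=main@A [fix=A main=A topic=B]
After op 7 (merge): HEAD=main@C [fix=A main=C topic=B]
After op 8 (commit): HEAD=main@D [fix=A main=D topic=B]
After op 9 (merge): HEAD=main@E [fix=A main=E topic=B]
After op 10 (reset): HEAD=main@D [fix=A main=D topic=B]
After op 11 (commit): HEAD=main@F [fix=A main=F topic=B]
After op 12 (merge): HEAD=main@G [fix=A main=G topic=B]
ancestors(fix=A): ['A']
ancestors(topic=B): ['A', 'B']
common: ['A']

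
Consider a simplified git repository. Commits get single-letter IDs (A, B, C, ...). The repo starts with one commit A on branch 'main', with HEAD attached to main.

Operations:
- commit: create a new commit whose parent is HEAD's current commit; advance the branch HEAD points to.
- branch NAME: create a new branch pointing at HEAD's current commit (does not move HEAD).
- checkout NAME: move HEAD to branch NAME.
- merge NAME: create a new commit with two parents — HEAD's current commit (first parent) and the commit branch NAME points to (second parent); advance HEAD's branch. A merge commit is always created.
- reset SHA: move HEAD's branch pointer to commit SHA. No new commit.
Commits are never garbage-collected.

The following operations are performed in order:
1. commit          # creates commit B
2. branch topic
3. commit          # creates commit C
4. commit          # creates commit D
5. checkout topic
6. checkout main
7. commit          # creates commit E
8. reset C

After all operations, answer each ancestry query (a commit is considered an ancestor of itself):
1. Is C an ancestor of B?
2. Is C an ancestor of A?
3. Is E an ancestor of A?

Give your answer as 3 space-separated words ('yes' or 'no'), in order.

After op 1 (commit): HEAD=main@B [main=B]
After op 2 (branch): HEAD=main@B [main=B topic=B]
After op 3 (commit): HEAD=main@C [main=C topic=B]
After op 4 (commit): HEAD=main@D [main=D topic=B]
After op 5 (checkout): HEAD=topic@B [main=D topic=B]
After op 6 (checkout): HEAD=main@D [main=D topic=B]
After op 7 (commit): HEAD=main@E [main=E topic=B]
After op 8 (reset): HEAD=main@C [main=C topic=B]
ancestors(B) = {A,B}; C in? no
ancestors(A) = {A}; C in? no
ancestors(A) = {A}; E in? no

Answer: no no no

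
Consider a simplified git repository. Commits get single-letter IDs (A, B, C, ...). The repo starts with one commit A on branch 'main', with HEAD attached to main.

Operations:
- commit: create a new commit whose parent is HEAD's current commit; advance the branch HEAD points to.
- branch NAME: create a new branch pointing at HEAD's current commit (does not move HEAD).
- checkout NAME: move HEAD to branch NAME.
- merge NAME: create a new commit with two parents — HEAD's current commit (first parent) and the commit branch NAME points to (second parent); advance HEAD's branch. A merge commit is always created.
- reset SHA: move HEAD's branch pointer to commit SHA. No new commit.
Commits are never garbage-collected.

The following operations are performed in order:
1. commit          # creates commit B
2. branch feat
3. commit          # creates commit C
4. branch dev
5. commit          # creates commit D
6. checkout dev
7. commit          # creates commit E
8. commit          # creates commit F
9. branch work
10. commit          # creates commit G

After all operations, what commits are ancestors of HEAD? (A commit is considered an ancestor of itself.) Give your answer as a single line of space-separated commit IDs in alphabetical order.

Answer: A B C E F G

Derivation:
After op 1 (commit): HEAD=main@B [main=B]
After op 2 (branch): HEAD=main@B [feat=B main=B]
After op 3 (commit): HEAD=main@C [feat=B main=C]
After op 4 (branch): HEAD=main@C [dev=C feat=B main=C]
After op 5 (commit): HEAD=main@D [dev=C feat=B main=D]
After op 6 (checkout): HEAD=dev@C [dev=C feat=B main=D]
After op 7 (commit): HEAD=dev@E [dev=E feat=B main=D]
After op 8 (commit): HEAD=dev@F [dev=F feat=B main=D]
After op 9 (branch): HEAD=dev@F [dev=F feat=B main=D work=F]
After op 10 (commit): HEAD=dev@G [dev=G feat=B main=D work=F]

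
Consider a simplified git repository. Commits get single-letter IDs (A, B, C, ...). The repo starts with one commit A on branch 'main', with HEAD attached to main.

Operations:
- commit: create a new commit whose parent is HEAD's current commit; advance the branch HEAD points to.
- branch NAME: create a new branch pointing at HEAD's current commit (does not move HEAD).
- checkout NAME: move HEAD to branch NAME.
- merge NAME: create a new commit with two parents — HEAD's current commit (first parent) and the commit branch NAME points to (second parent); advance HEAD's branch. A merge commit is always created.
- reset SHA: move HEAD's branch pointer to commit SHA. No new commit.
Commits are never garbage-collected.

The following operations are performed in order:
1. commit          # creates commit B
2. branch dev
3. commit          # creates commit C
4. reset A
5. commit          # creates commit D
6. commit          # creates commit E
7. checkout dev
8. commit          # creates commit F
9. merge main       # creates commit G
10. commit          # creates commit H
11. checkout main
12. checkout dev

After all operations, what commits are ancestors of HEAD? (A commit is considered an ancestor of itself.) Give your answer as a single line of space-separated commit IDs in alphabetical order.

After op 1 (commit): HEAD=main@B [main=B]
After op 2 (branch): HEAD=main@B [dev=B main=B]
After op 3 (commit): HEAD=main@C [dev=B main=C]
After op 4 (reset): HEAD=main@A [dev=B main=A]
After op 5 (commit): HEAD=main@D [dev=B main=D]
After op 6 (commit): HEAD=main@E [dev=B main=E]
After op 7 (checkout): HEAD=dev@B [dev=B main=E]
After op 8 (commit): HEAD=dev@F [dev=F main=E]
After op 9 (merge): HEAD=dev@G [dev=G main=E]
After op 10 (commit): HEAD=dev@H [dev=H main=E]
After op 11 (checkout): HEAD=main@E [dev=H main=E]
After op 12 (checkout): HEAD=dev@H [dev=H main=E]

Answer: A B D E F G H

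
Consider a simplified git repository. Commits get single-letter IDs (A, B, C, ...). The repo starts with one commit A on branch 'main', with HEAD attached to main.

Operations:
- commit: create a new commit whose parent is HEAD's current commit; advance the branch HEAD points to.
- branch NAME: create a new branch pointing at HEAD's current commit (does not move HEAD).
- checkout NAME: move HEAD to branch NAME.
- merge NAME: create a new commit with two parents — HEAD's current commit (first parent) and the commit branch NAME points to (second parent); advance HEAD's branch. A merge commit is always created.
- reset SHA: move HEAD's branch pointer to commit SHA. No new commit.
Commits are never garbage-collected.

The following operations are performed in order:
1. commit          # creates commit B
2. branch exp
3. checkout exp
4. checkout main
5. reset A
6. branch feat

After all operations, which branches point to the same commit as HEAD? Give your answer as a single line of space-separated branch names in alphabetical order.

After op 1 (commit): HEAD=main@B [main=B]
After op 2 (branch): HEAD=main@B [exp=B main=B]
After op 3 (checkout): HEAD=exp@B [exp=B main=B]
After op 4 (checkout): HEAD=main@B [exp=B main=B]
After op 5 (reset): HEAD=main@A [exp=B main=A]
After op 6 (branch): HEAD=main@A [exp=B feat=A main=A]

Answer: feat main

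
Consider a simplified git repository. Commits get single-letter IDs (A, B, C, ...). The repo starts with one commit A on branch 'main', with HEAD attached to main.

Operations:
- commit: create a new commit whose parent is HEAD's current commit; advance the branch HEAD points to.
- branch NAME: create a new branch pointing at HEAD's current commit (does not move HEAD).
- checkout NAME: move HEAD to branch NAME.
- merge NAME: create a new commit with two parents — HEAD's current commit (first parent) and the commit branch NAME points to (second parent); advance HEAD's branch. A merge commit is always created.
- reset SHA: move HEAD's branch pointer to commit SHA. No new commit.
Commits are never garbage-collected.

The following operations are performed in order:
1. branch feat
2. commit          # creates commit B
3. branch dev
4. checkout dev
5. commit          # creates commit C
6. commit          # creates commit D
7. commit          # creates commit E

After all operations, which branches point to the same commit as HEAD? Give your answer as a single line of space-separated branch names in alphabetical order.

After op 1 (branch): HEAD=main@A [feat=A main=A]
After op 2 (commit): HEAD=main@B [feat=A main=B]
After op 3 (branch): HEAD=main@B [dev=B feat=A main=B]
After op 4 (checkout): HEAD=dev@B [dev=B feat=A main=B]
After op 5 (commit): HEAD=dev@C [dev=C feat=A main=B]
After op 6 (commit): HEAD=dev@D [dev=D feat=A main=B]
After op 7 (commit): HEAD=dev@E [dev=E feat=A main=B]

Answer: dev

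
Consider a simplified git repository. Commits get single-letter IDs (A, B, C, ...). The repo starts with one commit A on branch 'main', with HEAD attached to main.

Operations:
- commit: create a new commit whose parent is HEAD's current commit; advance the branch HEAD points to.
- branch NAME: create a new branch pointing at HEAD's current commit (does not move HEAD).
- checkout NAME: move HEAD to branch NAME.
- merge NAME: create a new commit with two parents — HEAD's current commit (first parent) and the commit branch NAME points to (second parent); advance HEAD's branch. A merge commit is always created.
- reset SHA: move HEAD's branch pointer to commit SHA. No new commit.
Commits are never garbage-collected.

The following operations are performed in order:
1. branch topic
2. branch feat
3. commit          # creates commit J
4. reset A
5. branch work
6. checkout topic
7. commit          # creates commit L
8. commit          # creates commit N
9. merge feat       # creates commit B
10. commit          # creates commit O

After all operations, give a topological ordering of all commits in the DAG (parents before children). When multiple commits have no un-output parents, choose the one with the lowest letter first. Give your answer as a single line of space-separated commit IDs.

Answer: A J L N B O

Derivation:
After op 1 (branch): HEAD=main@A [main=A topic=A]
After op 2 (branch): HEAD=main@A [feat=A main=A topic=A]
After op 3 (commit): HEAD=main@J [feat=A main=J topic=A]
After op 4 (reset): HEAD=main@A [feat=A main=A topic=A]
After op 5 (branch): HEAD=main@A [feat=A main=A topic=A work=A]
After op 6 (checkout): HEAD=topic@A [feat=A main=A topic=A work=A]
After op 7 (commit): HEAD=topic@L [feat=A main=A topic=L work=A]
After op 8 (commit): HEAD=topic@N [feat=A main=A topic=N work=A]
After op 9 (merge): HEAD=topic@B [feat=A main=A topic=B work=A]
After op 10 (commit): HEAD=topic@O [feat=A main=A topic=O work=A]
commit A: parents=[]
commit B: parents=['N', 'A']
commit J: parents=['A']
commit L: parents=['A']
commit N: parents=['L']
commit O: parents=['B']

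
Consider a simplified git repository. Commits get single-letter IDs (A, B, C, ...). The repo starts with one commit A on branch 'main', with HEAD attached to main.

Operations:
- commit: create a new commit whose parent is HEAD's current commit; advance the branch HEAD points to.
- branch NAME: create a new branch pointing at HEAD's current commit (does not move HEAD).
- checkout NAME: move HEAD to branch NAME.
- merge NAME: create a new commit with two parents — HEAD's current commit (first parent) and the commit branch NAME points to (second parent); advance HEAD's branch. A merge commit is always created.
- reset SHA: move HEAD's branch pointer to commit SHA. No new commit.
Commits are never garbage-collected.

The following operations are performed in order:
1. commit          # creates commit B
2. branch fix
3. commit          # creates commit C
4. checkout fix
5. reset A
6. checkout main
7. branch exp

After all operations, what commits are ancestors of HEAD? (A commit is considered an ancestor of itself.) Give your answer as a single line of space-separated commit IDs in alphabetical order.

Answer: A B C

Derivation:
After op 1 (commit): HEAD=main@B [main=B]
After op 2 (branch): HEAD=main@B [fix=B main=B]
After op 3 (commit): HEAD=main@C [fix=B main=C]
After op 4 (checkout): HEAD=fix@B [fix=B main=C]
After op 5 (reset): HEAD=fix@A [fix=A main=C]
After op 6 (checkout): HEAD=main@C [fix=A main=C]
After op 7 (branch): HEAD=main@C [exp=C fix=A main=C]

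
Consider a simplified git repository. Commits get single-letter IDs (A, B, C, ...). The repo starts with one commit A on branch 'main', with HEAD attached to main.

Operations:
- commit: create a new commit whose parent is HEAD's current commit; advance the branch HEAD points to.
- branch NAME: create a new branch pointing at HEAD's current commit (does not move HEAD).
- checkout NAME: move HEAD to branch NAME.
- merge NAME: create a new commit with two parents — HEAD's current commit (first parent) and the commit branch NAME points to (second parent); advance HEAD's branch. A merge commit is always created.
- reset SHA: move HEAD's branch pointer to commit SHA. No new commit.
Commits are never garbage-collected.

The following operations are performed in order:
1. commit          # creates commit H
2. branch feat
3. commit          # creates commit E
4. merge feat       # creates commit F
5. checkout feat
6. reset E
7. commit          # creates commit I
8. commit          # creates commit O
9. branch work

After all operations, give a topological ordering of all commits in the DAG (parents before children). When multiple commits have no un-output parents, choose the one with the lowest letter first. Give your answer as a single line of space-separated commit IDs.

Answer: A H E F I O

Derivation:
After op 1 (commit): HEAD=main@H [main=H]
After op 2 (branch): HEAD=main@H [feat=H main=H]
After op 3 (commit): HEAD=main@E [feat=H main=E]
After op 4 (merge): HEAD=main@F [feat=H main=F]
After op 5 (checkout): HEAD=feat@H [feat=H main=F]
After op 6 (reset): HEAD=feat@E [feat=E main=F]
After op 7 (commit): HEAD=feat@I [feat=I main=F]
After op 8 (commit): HEAD=feat@O [feat=O main=F]
After op 9 (branch): HEAD=feat@O [feat=O main=F work=O]
commit A: parents=[]
commit E: parents=['H']
commit F: parents=['E', 'H']
commit H: parents=['A']
commit I: parents=['E']
commit O: parents=['I']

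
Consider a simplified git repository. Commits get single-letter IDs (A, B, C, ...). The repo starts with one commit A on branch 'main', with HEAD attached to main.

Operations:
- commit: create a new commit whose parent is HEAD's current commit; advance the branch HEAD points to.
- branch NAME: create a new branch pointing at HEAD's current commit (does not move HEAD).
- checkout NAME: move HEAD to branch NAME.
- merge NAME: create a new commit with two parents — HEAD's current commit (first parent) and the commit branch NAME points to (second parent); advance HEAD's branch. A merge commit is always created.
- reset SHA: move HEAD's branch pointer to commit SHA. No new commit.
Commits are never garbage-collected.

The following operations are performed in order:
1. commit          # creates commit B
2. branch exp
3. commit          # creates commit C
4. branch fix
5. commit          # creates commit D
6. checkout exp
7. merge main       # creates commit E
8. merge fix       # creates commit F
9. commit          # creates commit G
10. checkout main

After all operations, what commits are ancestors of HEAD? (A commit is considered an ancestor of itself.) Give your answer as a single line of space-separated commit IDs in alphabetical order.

After op 1 (commit): HEAD=main@B [main=B]
After op 2 (branch): HEAD=main@B [exp=B main=B]
After op 3 (commit): HEAD=main@C [exp=B main=C]
After op 4 (branch): HEAD=main@C [exp=B fix=C main=C]
After op 5 (commit): HEAD=main@D [exp=B fix=C main=D]
After op 6 (checkout): HEAD=exp@B [exp=B fix=C main=D]
After op 7 (merge): HEAD=exp@E [exp=E fix=C main=D]
After op 8 (merge): HEAD=exp@F [exp=F fix=C main=D]
After op 9 (commit): HEAD=exp@G [exp=G fix=C main=D]
After op 10 (checkout): HEAD=main@D [exp=G fix=C main=D]

Answer: A B C D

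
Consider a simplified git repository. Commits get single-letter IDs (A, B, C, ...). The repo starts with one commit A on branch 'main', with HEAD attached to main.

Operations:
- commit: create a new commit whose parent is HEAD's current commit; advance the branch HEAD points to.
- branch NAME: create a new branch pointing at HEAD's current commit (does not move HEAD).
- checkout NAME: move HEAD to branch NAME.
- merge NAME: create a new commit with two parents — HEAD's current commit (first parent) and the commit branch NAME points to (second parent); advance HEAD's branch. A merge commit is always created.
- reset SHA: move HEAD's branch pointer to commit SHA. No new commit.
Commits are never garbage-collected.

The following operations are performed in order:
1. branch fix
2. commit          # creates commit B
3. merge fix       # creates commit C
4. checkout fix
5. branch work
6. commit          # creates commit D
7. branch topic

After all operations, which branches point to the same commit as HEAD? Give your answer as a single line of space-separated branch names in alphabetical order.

After op 1 (branch): HEAD=main@A [fix=A main=A]
After op 2 (commit): HEAD=main@B [fix=A main=B]
After op 3 (merge): HEAD=main@C [fix=A main=C]
After op 4 (checkout): HEAD=fix@A [fix=A main=C]
After op 5 (branch): HEAD=fix@A [fix=A main=C work=A]
After op 6 (commit): HEAD=fix@D [fix=D main=C work=A]
After op 7 (branch): HEAD=fix@D [fix=D main=C topic=D work=A]

Answer: fix topic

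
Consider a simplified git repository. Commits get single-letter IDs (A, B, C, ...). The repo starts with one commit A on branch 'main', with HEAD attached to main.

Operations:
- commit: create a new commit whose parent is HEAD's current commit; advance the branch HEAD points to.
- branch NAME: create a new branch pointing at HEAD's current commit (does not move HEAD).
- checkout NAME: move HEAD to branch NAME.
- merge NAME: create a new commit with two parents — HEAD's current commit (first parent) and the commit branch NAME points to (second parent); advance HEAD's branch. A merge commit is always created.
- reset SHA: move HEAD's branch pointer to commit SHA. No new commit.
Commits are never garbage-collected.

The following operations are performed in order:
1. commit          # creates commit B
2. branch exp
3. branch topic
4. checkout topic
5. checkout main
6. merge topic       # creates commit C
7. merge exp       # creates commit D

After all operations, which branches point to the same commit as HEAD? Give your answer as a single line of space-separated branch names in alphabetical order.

Answer: main

Derivation:
After op 1 (commit): HEAD=main@B [main=B]
After op 2 (branch): HEAD=main@B [exp=B main=B]
After op 3 (branch): HEAD=main@B [exp=B main=B topic=B]
After op 4 (checkout): HEAD=topic@B [exp=B main=B topic=B]
After op 5 (checkout): HEAD=main@B [exp=B main=B topic=B]
After op 6 (merge): HEAD=main@C [exp=B main=C topic=B]
After op 7 (merge): HEAD=main@D [exp=B main=D topic=B]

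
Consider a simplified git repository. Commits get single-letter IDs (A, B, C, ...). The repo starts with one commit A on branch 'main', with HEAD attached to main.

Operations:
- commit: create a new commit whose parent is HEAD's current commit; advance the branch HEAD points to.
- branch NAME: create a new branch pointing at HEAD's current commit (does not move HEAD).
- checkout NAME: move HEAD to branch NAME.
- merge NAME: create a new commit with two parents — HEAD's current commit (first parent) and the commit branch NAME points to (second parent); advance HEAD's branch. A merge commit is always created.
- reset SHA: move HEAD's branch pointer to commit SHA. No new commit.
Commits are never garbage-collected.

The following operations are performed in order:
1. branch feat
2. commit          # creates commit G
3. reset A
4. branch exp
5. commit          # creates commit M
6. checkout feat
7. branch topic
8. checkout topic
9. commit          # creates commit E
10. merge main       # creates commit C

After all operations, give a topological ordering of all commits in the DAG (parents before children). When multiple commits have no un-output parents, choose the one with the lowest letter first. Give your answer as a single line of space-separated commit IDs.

Answer: A E G M C

Derivation:
After op 1 (branch): HEAD=main@A [feat=A main=A]
After op 2 (commit): HEAD=main@G [feat=A main=G]
After op 3 (reset): HEAD=main@A [feat=A main=A]
After op 4 (branch): HEAD=main@A [exp=A feat=A main=A]
After op 5 (commit): HEAD=main@M [exp=A feat=A main=M]
After op 6 (checkout): HEAD=feat@A [exp=A feat=A main=M]
After op 7 (branch): HEAD=feat@A [exp=A feat=A main=M topic=A]
After op 8 (checkout): HEAD=topic@A [exp=A feat=A main=M topic=A]
After op 9 (commit): HEAD=topic@E [exp=A feat=A main=M topic=E]
After op 10 (merge): HEAD=topic@C [exp=A feat=A main=M topic=C]
commit A: parents=[]
commit C: parents=['E', 'M']
commit E: parents=['A']
commit G: parents=['A']
commit M: parents=['A']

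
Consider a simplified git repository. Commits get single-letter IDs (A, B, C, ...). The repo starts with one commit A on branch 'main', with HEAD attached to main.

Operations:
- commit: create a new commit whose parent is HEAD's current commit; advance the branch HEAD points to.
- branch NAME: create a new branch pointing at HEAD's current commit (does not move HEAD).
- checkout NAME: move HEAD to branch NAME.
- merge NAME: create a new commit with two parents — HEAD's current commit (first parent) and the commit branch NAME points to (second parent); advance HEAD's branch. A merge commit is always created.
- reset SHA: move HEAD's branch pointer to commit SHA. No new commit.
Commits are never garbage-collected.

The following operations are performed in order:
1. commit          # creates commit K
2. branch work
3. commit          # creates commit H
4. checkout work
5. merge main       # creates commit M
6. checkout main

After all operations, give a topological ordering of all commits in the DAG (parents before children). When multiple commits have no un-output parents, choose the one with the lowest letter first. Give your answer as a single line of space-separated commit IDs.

After op 1 (commit): HEAD=main@K [main=K]
After op 2 (branch): HEAD=main@K [main=K work=K]
After op 3 (commit): HEAD=main@H [main=H work=K]
After op 4 (checkout): HEAD=work@K [main=H work=K]
After op 5 (merge): HEAD=work@M [main=H work=M]
After op 6 (checkout): HEAD=main@H [main=H work=M]
commit A: parents=[]
commit H: parents=['K']
commit K: parents=['A']
commit M: parents=['K', 'H']

Answer: A K H M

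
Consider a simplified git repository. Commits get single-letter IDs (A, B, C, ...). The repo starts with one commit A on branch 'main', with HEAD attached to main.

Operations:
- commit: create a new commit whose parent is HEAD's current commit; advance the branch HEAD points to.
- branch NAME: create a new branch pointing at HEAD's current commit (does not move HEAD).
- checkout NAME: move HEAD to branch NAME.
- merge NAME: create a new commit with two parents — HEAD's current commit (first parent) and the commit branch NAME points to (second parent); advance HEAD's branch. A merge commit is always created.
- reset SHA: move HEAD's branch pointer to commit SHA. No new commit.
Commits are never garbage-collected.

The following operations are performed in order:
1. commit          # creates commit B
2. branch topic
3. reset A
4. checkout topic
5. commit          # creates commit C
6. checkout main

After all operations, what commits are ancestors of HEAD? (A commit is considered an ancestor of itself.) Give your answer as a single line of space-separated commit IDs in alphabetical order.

After op 1 (commit): HEAD=main@B [main=B]
After op 2 (branch): HEAD=main@B [main=B topic=B]
After op 3 (reset): HEAD=main@A [main=A topic=B]
After op 4 (checkout): HEAD=topic@B [main=A topic=B]
After op 5 (commit): HEAD=topic@C [main=A topic=C]
After op 6 (checkout): HEAD=main@A [main=A topic=C]

Answer: A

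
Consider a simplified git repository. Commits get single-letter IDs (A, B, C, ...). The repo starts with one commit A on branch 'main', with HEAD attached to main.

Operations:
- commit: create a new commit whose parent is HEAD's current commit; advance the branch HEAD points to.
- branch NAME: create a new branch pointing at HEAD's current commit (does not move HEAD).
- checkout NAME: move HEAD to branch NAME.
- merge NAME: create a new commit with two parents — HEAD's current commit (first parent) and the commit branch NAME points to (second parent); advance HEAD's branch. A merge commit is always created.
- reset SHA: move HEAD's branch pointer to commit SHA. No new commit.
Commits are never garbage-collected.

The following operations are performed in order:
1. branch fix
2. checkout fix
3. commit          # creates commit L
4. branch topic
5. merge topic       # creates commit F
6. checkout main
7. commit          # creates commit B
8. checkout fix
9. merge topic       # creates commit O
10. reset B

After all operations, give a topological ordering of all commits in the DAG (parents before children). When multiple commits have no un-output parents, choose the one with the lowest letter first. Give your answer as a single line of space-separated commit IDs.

Answer: A B L F O

Derivation:
After op 1 (branch): HEAD=main@A [fix=A main=A]
After op 2 (checkout): HEAD=fix@A [fix=A main=A]
After op 3 (commit): HEAD=fix@L [fix=L main=A]
After op 4 (branch): HEAD=fix@L [fix=L main=A topic=L]
After op 5 (merge): HEAD=fix@F [fix=F main=A topic=L]
After op 6 (checkout): HEAD=main@A [fix=F main=A topic=L]
After op 7 (commit): HEAD=main@B [fix=F main=B topic=L]
After op 8 (checkout): HEAD=fix@F [fix=F main=B topic=L]
After op 9 (merge): HEAD=fix@O [fix=O main=B topic=L]
After op 10 (reset): HEAD=fix@B [fix=B main=B topic=L]
commit A: parents=[]
commit B: parents=['A']
commit F: parents=['L', 'L']
commit L: parents=['A']
commit O: parents=['F', 'L']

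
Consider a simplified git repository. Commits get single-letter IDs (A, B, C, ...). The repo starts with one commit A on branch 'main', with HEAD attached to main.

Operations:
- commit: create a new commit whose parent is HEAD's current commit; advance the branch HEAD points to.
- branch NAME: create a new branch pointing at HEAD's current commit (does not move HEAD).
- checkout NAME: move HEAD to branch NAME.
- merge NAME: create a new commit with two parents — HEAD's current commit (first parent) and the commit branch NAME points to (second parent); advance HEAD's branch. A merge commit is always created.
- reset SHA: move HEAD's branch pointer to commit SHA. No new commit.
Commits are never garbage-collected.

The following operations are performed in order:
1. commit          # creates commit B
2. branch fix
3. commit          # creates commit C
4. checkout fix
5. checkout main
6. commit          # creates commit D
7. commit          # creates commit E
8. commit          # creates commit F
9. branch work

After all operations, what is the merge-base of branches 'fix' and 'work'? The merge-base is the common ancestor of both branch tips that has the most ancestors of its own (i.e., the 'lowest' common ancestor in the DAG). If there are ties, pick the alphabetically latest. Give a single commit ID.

After op 1 (commit): HEAD=main@B [main=B]
After op 2 (branch): HEAD=main@B [fix=B main=B]
After op 3 (commit): HEAD=main@C [fix=B main=C]
After op 4 (checkout): HEAD=fix@B [fix=B main=C]
After op 5 (checkout): HEAD=main@C [fix=B main=C]
After op 6 (commit): HEAD=main@D [fix=B main=D]
After op 7 (commit): HEAD=main@E [fix=B main=E]
After op 8 (commit): HEAD=main@F [fix=B main=F]
After op 9 (branch): HEAD=main@F [fix=B main=F work=F]
ancestors(fix=B): ['A', 'B']
ancestors(work=F): ['A', 'B', 'C', 'D', 'E', 'F']
common: ['A', 'B']

Answer: B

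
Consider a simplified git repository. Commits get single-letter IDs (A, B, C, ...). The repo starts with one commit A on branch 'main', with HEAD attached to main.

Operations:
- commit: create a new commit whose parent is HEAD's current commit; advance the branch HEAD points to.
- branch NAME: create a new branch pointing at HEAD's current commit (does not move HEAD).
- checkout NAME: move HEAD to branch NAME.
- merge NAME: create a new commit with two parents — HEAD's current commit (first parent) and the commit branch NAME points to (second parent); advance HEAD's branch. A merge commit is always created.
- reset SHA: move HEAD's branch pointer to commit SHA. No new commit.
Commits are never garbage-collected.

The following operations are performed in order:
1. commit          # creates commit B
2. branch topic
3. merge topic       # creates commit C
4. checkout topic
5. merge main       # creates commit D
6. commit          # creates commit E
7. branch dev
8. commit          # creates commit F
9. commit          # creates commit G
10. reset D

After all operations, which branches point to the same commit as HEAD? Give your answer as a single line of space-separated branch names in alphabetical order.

After op 1 (commit): HEAD=main@B [main=B]
After op 2 (branch): HEAD=main@B [main=B topic=B]
After op 3 (merge): HEAD=main@C [main=C topic=B]
After op 4 (checkout): HEAD=topic@B [main=C topic=B]
After op 5 (merge): HEAD=topic@D [main=C topic=D]
After op 6 (commit): HEAD=topic@E [main=C topic=E]
After op 7 (branch): HEAD=topic@E [dev=E main=C topic=E]
After op 8 (commit): HEAD=topic@F [dev=E main=C topic=F]
After op 9 (commit): HEAD=topic@G [dev=E main=C topic=G]
After op 10 (reset): HEAD=topic@D [dev=E main=C topic=D]

Answer: topic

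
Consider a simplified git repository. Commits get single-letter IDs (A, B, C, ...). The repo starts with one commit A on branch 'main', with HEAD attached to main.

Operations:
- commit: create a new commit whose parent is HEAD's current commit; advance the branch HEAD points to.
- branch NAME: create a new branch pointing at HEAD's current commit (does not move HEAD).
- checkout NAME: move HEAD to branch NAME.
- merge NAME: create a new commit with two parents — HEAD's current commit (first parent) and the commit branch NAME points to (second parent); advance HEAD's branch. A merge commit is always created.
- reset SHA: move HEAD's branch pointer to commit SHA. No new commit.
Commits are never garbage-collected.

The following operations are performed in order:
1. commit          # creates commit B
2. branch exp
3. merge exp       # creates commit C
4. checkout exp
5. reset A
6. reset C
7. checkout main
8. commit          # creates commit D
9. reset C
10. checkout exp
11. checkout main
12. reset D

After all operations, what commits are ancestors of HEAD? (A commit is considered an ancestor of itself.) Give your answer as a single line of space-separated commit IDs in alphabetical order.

Answer: A B C D

Derivation:
After op 1 (commit): HEAD=main@B [main=B]
After op 2 (branch): HEAD=main@B [exp=B main=B]
After op 3 (merge): HEAD=main@C [exp=B main=C]
After op 4 (checkout): HEAD=exp@B [exp=B main=C]
After op 5 (reset): HEAD=exp@A [exp=A main=C]
After op 6 (reset): HEAD=exp@C [exp=C main=C]
After op 7 (checkout): HEAD=main@C [exp=C main=C]
After op 8 (commit): HEAD=main@D [exp=C main=D]
After op 9 (reset): HEAD=main@C [exp=C main=C]
After op 10 (checkout): HEAD=exp@C [exp=C main=C]
After op 11 (checkout): HEAD=main@C [exp=C main=C]
After op 12 (reset): HEAD=main@D [exp=C main=D]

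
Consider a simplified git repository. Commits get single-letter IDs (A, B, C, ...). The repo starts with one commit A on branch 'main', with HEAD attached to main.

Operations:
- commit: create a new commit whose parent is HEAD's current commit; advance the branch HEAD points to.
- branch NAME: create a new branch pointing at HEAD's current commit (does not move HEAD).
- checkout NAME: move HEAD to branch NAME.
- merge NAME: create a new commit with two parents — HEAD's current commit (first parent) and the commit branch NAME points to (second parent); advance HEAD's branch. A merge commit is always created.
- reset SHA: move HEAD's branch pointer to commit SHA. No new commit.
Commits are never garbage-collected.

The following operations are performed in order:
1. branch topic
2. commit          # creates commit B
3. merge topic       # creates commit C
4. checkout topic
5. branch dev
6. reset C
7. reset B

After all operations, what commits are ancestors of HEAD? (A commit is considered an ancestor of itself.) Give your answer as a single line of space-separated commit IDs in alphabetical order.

After op 1 (branch): HEAD=main@A [main=A topic=A]
After op 2 (commit): HEAD=main@B [main=B topic=A]
After op 3 (merge): HEAD=main@C [main=C topic=A]
After op 4 (checkout): HEAD=topic@A [main=C topic=A]
After op 5 (branch): HEAD=topic@A [dev=A main=C topic=A]
After op 6 (reset): HEAD=topic@C [dev=A main=C topic=C]
After op 7 (reset): HEAD=topic@B [dev=A main=C topic=B]

Answer: A B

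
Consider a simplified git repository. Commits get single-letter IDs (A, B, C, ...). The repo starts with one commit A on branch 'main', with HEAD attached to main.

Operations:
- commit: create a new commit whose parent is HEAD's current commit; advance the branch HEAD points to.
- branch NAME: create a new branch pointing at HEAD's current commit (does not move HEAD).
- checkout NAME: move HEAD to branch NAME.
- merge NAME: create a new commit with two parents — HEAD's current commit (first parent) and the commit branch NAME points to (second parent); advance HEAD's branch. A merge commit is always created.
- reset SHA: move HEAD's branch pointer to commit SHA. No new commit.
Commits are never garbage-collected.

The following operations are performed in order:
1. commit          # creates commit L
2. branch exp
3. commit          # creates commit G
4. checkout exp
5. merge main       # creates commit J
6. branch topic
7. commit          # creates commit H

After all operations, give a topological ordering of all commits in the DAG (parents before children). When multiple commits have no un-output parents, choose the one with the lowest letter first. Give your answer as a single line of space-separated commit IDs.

After op 1 (commit): HEAD=main@L [main=L]
After op 2 (branch): HEAD=main@L [exp=L main=L]
After op 3 (commit): HEAD=main@G [exp=L main=G]
After op 4 (checkout): HEAD=exp@L [exp=L main=G]
After op 5 (merge): HEAD=exp@J [exp=J main=G]
After op 6 (branch): HEAD=exp@J [exp=J main=G topic=J]
After op 7 (commit): HEAD=exp@H [exp=H main=G topic=J]
commit A: parents=[]
commit G: parents=['L']
commit H: parents=['J']
commit J: parents=['L', 'G']
commit L: parents=['A']

Answer: A L G J H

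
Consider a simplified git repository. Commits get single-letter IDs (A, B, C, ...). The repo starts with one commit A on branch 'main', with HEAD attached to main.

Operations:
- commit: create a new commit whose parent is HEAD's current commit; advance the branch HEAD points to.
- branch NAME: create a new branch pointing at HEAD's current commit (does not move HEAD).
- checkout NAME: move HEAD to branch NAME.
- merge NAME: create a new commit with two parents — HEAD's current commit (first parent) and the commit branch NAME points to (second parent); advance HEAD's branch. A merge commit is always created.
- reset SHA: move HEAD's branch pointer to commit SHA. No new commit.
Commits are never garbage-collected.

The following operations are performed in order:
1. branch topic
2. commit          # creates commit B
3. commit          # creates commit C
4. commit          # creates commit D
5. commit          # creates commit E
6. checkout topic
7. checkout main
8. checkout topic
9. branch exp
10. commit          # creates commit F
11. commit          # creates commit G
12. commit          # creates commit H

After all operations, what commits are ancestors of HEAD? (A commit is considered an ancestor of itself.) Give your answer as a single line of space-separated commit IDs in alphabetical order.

Answer: A F G H

Derivation:
After op 1 (branch): HEAD=main@A [main=A topic=A]
After op 2 (commit): HEAD=main@B [main=B topic=A]
After op 3 (commit): HEAD=main@C [main=C topic=A]
After op 4 (commit): HEAD=main@D [main=D topic=A]
After op 5 (commit): HEAD=main@E [main=E topic=A]
After op 6 (checkout): HEAD=topic@A [main=E topic=A]
After op 7 (checkout): HEAD=main@E [main=E topic=A]
After op 8 (checkout): HEAD=topic@A [main=E topic=A]
After op 9 (branch): HEAD=topic@A [exp=A main=E topic=A]
After op 10 (commit): HEAD=topic@F [exp=A main=E topic=F]
After op 11 (commit): HEAD=topic@G [exp=A main=E topic=G]
After op 12 (commit): HEAD=topic@H [exp=A main=E topic=H]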